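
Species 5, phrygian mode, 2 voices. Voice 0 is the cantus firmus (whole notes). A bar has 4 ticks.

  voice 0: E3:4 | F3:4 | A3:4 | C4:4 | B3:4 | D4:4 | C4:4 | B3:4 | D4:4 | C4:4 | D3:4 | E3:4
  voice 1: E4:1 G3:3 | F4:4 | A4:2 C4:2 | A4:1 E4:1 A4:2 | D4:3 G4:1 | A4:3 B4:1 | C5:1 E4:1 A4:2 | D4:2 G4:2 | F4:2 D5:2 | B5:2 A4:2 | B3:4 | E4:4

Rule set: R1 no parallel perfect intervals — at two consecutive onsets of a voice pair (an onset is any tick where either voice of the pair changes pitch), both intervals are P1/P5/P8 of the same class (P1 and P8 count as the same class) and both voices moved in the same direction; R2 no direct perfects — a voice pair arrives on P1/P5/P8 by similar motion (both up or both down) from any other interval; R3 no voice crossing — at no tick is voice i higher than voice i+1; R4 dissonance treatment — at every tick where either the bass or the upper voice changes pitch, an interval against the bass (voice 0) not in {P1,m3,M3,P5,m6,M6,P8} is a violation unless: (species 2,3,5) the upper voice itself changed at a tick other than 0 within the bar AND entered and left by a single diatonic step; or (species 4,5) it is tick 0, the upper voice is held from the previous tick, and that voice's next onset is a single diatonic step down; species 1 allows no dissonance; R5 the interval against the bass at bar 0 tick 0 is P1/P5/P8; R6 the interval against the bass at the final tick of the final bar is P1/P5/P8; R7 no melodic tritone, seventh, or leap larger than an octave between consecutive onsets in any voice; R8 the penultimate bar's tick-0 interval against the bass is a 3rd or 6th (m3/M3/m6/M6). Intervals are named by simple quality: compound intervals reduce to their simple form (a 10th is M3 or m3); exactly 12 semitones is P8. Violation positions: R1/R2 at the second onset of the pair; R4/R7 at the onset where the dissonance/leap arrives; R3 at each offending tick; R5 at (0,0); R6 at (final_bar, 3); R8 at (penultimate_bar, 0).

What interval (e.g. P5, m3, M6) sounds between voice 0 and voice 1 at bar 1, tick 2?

P8

voice 0=F3 voice 1=F4 -> P8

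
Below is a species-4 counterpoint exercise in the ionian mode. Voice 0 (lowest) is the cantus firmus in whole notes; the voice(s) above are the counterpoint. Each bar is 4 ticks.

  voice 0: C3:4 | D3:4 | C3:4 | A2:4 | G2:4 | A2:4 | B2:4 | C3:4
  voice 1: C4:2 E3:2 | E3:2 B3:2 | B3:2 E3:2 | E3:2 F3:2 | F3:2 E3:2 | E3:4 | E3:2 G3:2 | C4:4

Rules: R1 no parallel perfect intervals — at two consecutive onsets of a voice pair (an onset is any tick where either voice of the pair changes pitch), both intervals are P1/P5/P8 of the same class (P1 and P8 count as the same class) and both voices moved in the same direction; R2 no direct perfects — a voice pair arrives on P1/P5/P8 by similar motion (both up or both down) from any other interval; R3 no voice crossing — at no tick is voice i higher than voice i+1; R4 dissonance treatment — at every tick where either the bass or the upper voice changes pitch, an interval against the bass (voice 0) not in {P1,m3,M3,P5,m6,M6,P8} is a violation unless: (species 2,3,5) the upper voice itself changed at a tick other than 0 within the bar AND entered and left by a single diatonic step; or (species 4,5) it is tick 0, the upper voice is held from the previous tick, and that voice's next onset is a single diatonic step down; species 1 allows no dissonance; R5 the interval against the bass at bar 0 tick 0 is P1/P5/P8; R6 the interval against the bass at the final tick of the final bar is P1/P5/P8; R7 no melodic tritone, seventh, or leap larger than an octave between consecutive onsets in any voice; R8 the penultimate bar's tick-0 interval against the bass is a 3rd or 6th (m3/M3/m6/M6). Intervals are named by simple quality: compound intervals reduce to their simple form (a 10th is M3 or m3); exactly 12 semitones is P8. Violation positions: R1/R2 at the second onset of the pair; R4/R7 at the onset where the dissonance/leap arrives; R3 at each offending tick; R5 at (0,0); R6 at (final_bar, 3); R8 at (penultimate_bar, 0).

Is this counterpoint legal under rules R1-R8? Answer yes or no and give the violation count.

bar 0: v0=C3 v1=C4 (P8)
bar 1: v0=D3 v1=E3 (M2)
bar 2: v0=C3 v1=B3 (M7)
bar 3: v0=A2 v1=E3 (P5)
bar 4: v0=G2 v1=F3 (m7)
bar 5: v0=A2 v1=E3 (P5)
bar 6: v0=B2 v1=E3 (P4)
bar 7: v0=C3 v1=C4 (P8)
  R4 @ bar1.0: D3/E3 M2 untreated
  R4 @ bar2.0: C3/B3 M7 untreated
  R4 @ bar6.0: B2/E3 P4 untreated
  R8 @ bar6.0: penult P4 not 3rd/6th
  R2 @ bar7.0: B2/G3 m6 -> C3/C4 P8 similar

No (5 violations)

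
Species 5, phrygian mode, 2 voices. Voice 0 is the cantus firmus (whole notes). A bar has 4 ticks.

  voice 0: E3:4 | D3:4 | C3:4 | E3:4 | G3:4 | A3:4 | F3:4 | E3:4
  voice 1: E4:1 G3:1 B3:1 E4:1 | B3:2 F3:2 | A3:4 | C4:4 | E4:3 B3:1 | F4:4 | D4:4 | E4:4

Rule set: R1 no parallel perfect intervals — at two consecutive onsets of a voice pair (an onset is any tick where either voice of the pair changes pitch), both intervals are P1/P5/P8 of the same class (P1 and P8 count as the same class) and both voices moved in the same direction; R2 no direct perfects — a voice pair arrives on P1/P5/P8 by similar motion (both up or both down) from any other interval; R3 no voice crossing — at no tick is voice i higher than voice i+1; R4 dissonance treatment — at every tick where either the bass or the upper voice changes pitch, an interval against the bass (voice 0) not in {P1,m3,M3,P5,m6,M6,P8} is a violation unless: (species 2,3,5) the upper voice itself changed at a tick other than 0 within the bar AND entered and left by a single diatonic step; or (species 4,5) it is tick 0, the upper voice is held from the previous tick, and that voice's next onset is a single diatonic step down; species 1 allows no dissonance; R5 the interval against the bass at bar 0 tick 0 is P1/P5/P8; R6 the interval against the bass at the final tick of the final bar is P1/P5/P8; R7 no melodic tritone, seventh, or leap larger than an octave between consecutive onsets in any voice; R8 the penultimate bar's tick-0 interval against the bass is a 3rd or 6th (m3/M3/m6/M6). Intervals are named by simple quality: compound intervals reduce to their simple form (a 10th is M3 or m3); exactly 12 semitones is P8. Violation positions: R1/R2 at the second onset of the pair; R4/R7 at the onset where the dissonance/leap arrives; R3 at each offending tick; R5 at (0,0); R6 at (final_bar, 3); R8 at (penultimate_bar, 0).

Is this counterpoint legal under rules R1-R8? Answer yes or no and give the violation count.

bar 0: v0=E3 v1=E4 (P8)
bar 1: v0=D3 v1=B3 (M6)
bar 2: v0=C3 v1=A3 (M6)
bar 3: v0=E3 v1=C4 (m6)
bar 4: v0=G3 v1=E4 (M6)
bar 5: v0=A3 v1=F4 (m6)
bar 6: v0=F3 v1=D4 (M6)
bar 7: v0=E3 v1=E4 (P8)
  R7 @ bar1.2: B3->F3 leap 6st
  R7 @ bar5.0: B3->F4 leap 6st

No (2 violations)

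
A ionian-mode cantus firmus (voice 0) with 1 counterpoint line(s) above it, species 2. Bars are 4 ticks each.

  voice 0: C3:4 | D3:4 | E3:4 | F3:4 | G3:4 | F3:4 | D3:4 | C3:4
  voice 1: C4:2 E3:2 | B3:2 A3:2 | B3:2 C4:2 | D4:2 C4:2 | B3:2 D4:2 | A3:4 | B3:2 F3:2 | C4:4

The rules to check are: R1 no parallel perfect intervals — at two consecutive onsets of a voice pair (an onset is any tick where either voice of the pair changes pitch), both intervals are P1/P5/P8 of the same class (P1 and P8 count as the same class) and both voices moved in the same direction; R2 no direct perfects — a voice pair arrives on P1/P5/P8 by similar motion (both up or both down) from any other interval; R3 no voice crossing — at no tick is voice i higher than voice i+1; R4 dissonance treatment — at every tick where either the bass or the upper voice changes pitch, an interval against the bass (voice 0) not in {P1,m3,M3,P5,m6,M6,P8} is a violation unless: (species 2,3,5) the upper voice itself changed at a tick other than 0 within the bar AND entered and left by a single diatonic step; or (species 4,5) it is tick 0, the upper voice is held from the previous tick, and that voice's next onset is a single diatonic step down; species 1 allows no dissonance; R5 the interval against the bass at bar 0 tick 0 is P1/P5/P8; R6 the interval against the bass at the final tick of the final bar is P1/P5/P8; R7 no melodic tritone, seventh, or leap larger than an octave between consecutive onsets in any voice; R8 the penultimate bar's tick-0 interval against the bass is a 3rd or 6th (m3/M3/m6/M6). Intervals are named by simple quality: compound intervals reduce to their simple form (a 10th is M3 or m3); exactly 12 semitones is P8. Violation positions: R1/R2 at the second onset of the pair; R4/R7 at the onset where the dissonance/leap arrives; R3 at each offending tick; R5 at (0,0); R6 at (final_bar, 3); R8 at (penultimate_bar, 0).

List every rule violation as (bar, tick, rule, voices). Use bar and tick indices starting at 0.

bar 0: v0=C3 v1=C4 downbeat P8
bar 1: v0=D3 v1=B3 downbeat M6
bar 2: v0=E3 v1=B3 downbeat P5
bar 3: v0=F3 v1=D4 downbeat M6
bar 4: v0=G3 v1=B3 downbeat M3
bar 5: v0=F3 v1=A3 downbeat M3
bar 6: v0=D3 v1=B3 downbeat M6
bar 7: v0=C3 v1=C4 downbeat P8
  -> R1 @ bar 2 tick 0 v(0, 1): D3/A3 P5 -> E3/B3 P5 similar
  -> R7 @ bar 6 tick 2 v(1,): B3->F3 leap 6st

(2, 0, R1, (0, 1))
(6, 2, R7, (1,))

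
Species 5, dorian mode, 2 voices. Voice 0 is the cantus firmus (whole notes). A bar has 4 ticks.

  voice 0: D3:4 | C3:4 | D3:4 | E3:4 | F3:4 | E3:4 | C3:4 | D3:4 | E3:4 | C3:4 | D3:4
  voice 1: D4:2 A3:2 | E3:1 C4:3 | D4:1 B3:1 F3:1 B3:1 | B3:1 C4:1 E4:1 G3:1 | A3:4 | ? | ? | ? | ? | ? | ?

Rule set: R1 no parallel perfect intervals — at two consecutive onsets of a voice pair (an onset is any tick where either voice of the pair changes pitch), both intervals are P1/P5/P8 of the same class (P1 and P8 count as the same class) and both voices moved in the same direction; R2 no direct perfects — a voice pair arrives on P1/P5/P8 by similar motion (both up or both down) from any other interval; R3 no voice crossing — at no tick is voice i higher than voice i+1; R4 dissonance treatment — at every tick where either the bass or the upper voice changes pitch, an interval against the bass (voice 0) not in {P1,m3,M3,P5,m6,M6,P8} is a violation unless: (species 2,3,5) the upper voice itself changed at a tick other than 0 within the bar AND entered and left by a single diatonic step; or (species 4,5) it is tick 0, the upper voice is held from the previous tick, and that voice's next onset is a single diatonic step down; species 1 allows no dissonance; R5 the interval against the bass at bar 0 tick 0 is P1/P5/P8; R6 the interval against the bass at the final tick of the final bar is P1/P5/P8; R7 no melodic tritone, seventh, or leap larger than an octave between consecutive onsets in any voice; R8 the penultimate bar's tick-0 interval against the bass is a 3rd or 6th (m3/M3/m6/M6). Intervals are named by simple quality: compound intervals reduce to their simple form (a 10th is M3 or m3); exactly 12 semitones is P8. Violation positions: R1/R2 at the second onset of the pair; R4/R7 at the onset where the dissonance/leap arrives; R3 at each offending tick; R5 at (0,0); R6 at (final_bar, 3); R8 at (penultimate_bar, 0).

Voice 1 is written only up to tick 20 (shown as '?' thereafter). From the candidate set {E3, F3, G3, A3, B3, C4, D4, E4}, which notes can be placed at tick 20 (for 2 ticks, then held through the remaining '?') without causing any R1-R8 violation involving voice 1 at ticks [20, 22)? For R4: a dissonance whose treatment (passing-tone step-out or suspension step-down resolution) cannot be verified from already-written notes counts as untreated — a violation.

{B3, C4, E4, G3}

E3: violates R2
F3: violates R4
G3: legal
A3: violates R4
B3: legal
C4: legal
D4: violates R4
E4: legal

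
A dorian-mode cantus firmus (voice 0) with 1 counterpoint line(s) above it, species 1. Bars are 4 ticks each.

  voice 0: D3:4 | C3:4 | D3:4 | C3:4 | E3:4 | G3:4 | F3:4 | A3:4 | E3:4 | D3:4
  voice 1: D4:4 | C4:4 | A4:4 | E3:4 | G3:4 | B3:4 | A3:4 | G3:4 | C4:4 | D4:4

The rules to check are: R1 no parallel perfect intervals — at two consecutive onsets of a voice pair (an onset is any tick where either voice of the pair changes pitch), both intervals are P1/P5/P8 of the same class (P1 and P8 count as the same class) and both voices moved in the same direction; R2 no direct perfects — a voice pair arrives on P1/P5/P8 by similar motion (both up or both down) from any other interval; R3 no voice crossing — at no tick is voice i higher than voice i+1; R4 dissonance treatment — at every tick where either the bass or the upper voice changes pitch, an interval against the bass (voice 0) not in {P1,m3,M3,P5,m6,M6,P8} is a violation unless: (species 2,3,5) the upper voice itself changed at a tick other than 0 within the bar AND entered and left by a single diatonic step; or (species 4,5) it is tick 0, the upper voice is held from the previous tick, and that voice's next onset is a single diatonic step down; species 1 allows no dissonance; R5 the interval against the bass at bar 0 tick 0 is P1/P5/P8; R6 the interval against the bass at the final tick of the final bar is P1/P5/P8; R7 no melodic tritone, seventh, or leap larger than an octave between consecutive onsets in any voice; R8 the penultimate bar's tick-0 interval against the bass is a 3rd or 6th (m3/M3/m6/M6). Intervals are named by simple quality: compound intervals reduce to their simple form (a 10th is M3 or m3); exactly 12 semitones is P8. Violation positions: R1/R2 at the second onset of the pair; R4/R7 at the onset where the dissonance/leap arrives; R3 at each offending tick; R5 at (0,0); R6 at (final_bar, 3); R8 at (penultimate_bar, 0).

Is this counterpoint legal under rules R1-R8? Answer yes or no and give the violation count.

bar 0: v0=D3 v1=D4 (P8)
bar 1: v0=C3 v1=C4 (P8)
bar 2: v0=D3 v1=A4 (P5)
bar 3: v0=C3 v1=E3 (M3)
bar 4: v0=E3 v1=G3 (m3)
bar 5: v0=G3 v1=B3 (M3)
bar 6: v0=F3 v1=A3 (M3)
bar 7: v0=A3 v1=G3 (M2)
bar 8: v0=E3 v1=C4 (m6)
bar 9: v0=D3 v1=D4 (P8)
  R1 @ bar1.0: D3/D4 P8 -> C3/C4 P8 similar
  R2 @ bar2.0: C3/C4 P8 -> D3/A4 P5 similar
  R7 @ bar3.0: A4->E3 leap 17st
  R3 @ bar7.0: A3 above G3
  R4 @ bar7.0: A3/G3 M2 untreated
  R3 @ bar7.1: A3 above G3
  R3 @ bar7.2: A3 above G3
  R3 @ bar7.3: A3 above G3

No (8 violations)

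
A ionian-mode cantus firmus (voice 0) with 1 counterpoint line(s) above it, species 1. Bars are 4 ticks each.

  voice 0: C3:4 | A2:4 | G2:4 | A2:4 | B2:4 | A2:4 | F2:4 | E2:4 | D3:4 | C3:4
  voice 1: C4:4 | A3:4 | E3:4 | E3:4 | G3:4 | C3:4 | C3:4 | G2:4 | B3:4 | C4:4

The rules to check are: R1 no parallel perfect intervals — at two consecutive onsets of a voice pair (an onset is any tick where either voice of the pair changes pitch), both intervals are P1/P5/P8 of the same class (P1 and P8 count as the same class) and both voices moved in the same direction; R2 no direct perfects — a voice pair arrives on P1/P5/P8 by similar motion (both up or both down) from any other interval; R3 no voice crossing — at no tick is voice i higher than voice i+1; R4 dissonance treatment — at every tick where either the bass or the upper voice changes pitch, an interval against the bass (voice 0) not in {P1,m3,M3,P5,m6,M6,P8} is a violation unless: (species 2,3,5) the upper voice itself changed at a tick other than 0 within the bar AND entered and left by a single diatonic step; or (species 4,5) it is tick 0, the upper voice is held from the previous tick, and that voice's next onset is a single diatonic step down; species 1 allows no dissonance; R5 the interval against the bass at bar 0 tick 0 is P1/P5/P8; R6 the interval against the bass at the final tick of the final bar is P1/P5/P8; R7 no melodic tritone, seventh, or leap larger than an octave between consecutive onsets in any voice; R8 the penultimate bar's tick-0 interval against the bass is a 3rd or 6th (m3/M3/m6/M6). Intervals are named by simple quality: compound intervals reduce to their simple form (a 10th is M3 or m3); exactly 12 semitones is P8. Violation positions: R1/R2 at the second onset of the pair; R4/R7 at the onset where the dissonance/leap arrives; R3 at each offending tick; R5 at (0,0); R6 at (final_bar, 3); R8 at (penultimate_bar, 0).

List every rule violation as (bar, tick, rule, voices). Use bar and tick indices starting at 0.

(1, 0, R1, (0, 1))
(8, 0, R7, (0,))
(8, 0, R7, (1,))

bar 0: v0=C3 v1=C4 downbeat P8
bar 1: v0=A2 v1=A3 downbeat P8
bar 2: v0=G2 v1=E3 downbeat M6
bar 3: v0=A2 v1=E3 downbeat P5
bar 4: v0=B2 v1=G3 downbeat m6
bar 5: v0=A2 v1=C3 downbeat m3
bar 6: v0=F2 v1=C3 downbeat P5
bar 7: v0=E2 v1=G2 downbeat m3
bar 8: v0=D3 v1=B3 downbeat M6
bar 9: v0=C3 v1=C4 downbeat P8
  -> R1 @ bar 1 tick 0 v(0, 1): C3/C4 P8 -> A2/A3 P8 similar
  -> R7 @ bar 8 tick 0 v(0,): E2->D3 leap 10st
  -> R7 @ bar 8 tick 0 v(1,): G2->B3 leap 16st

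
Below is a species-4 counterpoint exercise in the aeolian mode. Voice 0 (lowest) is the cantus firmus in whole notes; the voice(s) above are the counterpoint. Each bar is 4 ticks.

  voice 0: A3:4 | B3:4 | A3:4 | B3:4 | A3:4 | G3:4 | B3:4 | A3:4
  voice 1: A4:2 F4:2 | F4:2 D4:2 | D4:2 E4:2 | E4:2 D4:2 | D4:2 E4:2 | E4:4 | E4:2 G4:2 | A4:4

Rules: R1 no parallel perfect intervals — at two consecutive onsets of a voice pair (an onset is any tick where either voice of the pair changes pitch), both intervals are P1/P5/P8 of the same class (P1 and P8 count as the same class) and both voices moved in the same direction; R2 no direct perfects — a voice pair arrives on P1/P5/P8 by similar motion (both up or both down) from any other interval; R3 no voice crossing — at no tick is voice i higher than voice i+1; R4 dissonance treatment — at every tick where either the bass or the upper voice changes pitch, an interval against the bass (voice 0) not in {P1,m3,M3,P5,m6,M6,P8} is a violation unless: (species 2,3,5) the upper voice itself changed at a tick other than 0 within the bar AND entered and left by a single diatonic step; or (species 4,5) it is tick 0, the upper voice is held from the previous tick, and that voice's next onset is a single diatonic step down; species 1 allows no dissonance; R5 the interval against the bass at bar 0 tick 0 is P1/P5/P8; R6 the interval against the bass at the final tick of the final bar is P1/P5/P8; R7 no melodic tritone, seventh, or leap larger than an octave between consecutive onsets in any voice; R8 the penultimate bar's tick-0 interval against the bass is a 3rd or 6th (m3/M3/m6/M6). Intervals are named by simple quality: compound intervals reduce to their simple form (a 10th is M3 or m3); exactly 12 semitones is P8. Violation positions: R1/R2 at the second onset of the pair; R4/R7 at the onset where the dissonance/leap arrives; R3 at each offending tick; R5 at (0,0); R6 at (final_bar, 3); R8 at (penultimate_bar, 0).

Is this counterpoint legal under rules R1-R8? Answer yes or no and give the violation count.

bar 0: v0=A3 v1=A4 (P8)
bar 1: v0=B3 v1=F4 (TT)
bar 2: v0=A3 v1=D4 (P4)
bar 3: v0=B3 v1=E4 (P4)
bar 4: v0=A3 v1=D4 (P4)
bar 5: v0=G3 v1=E4 (M6)
bar 6: v0=B3 v1=E4 (P4)
bar 7: v0=A3 v1=A4 (P8)
  R4 @ bar1.0: B3/F4 TT untreated
  R4 @ bar2.0: A3/D4 P4 untreated
  R4 @ bar4.0: A3/D4 P4 untreated
  R4 @ bar6.0: B3/E4 P4 untreated
  R8 @ bar6.0: penult P4 not 3rd/6th

No (5 violations)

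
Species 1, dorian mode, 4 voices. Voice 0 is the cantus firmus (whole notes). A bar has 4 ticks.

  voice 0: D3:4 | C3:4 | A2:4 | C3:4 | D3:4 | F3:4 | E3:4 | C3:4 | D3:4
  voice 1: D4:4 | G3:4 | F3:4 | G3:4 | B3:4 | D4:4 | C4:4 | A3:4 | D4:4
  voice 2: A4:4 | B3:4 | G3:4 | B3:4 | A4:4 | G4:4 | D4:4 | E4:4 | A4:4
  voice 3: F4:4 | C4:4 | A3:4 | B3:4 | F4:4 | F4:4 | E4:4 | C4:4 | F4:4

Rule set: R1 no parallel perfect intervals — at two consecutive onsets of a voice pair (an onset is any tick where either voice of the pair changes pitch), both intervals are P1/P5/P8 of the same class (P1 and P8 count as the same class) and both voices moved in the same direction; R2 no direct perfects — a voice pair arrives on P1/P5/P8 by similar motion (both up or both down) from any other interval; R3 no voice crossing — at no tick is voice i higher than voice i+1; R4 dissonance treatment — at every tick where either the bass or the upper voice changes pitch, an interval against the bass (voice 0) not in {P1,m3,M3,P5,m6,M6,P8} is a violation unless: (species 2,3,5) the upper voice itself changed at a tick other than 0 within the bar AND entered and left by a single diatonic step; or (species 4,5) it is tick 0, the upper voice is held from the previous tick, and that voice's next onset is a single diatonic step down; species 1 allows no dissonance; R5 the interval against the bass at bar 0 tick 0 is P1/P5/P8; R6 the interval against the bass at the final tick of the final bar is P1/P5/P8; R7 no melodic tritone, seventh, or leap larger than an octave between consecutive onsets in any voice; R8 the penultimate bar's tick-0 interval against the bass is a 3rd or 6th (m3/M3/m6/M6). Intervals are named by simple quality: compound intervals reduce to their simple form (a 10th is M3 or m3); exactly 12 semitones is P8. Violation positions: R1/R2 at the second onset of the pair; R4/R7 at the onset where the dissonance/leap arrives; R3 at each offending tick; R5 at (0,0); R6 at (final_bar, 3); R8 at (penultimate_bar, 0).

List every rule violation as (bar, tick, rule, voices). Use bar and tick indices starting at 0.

bar 0: v0=D3 v1=D4 v2=A4 v3=F4 downbeat m3
bar 1: v0=C3 v1=G3 v2=B3 v3=C4 downbeat P8
bar 2: v0=A2 v1=F3 v2=G3 v3=A3 downbeat P8
bar 3: v0=C3 v1=G3 v2=B3 v3=B3 downbeat M7
bar 4: v0=D3 v1=B3 v2=A4 v3=F4 downbeat m3
bar 5: v0=F3 v1=D4 v2=G4 v3=F4 downbeat P8
bar 6: v0=E3 v1=C4 v2=D4 v3=E4 downbeat P8
bar 7: v0=C3 v1=A3 v2=E4 v3=C4 downbeat P8
bar 8: v0=D3 v1=D4 v2=A4 v3=F4 downbeat m3
  -> R3 @ bar 0 tick 0 v(2, 3): A4 above F4
  -> R5 @ bar 0 tick 0 v(0, 3): opens on m3
  -> R3 @ bar 0 tick 1 v(2, 3): A4 above F4
  -> R3 @ bar 0 tick 2 v(2, 3): A4 above F4
  -> R3 @ bar 0 tick 3 v(2, 3): A4 above F4
  -> R2 @ bar 1 tick 0 v(0, 1): D3/D4 P8 -> C3/G3 P5 similar
  -> R2 @ bar 1 tick 0 v(0, 3): D3/F4 m3 -> C3/C4 P8 similar
  -> R4 @ bar 1 tick 0 v(0, 2): C3/B3 M7 untreated
  -> R7 @ bar 1 tick 0 v(2,): A4->B3 leap 10st
  -> R1 @ bar 2 tick 0 v(0, 3): C3/C4 P8 -> A2/A3 P8 similar
  -> R4 @ bar 2 tick 0 v(0, 2): A2/G3 m7 untreated
  -> R2 @ bar 3 tick 0 v(0, 1): A2/F3 m6 -> C3/G3 P5 similar
  -> R2 @ bar 3 tick 0 v(2, 3): G3/A3 M2 -> B3/B3 P1 similar
  -> R4 @ bar 3 tick 0 v(0, 2): C3/B3 M7 untreated
  -> R4 @ bar 3 tick 0 v(0, 3): C3/B3 M7 untreated
  -> R2 @ bar 4 tick 0 v(0, 2): C3/B3 M7 -> D3/A4 P5 similar
  -> R3 @ bar 4 tick 0 v(2, 3): A4 above F4
  -> R7 @ bar 4 tick 0 v(2,): B3->A4 leap 10st
  -> R7 @ bar 4 tick 0 v(3,): B3->F4 leap 6st
  -> R3 @ bar 4 tick 1 v(2, 3): A4 above F4
  -> R3 @ bar 4 tick 2 v(2, 3): A4 above F4
  -> R3 @ bar 4 tick 3 v(2, 3): A4 above F4
  -> R3 @ bar 5 tick 0 v(2, 3): G4 above F4
  -> R4 @ bar 5 tick 0 v(0, 2): F3/G4 M2 untreated
  -> R3 @ bar 5 tick 1 v(2, 3): G4 above F4
  -> R3 @ bar 5 tick 2 v(2, 3): G4 above F4
  -> R3 @ bar 5 tick 3 v(2, 3): G4 above F4
  -> R1 @ bar 6 tick 0 v(0, 3): F3/F4 P8 -> E3/E4 P8 similar
  -> R4 @ bar 6 tick 0 v(0, 2): E3/D4 m7 untreated
  -> R1 @ bar 7 tick 0 v(0, 3): E3/E4 P8 -> C3/C4 P8 similar
  -> R3 @ bar 7 tick 0 v(2, 3): E4 above C4
  -> R8 @ bar 7 tick 0 v(0, 3): penult P8 not 3rd/6th
  -> R3 @ bar 7 tick 1 v(2, 3): E4 above C4
  -> R3 @ bar 7 tick 2 v(2, 3): E4 above C4
  -> R3 @ bar 7 tick 3 v(2, 3): E4 above C4
  -> R1 @ bar 8 tick 0 v(1, 2): A3/E4 P5 -> D4/A4 P5 similar
  -> R2 @ bar 8 tick 0 v(0, 1): C3/A3 M6 -> D3/D4 P8 similar
  -> R2 @ bar 8 tick 0 v(0, 2): C3/E4 M3 -> D3/A4 P5 similar
  -> R3 @ bar 8 tick 0 v(2, 3): A4 above F4
  -> R3 @ bar 8 tick 1 v(2, 3): A4 above F4
  -> R3 @ bar 8 tick 2 v(2, 3): A4 above F4
  -> R3 @ bar 8 tick 3 v(2, 3): A4 above F4
  -> R6 @ bar 8 tick 3 v(0, 3): closes on m3

(0, 0, R3, (2, 3))
(0, 0, R5, (0, 3))
(0, 1, R3, (2, 3))
(0, 2, R3, (2, 3))
(0, 3, R3, (2, 3))
(1, 0, R2, (0, 1))
(1, 0, R2, (0, 3))
(1, 0, R4, (0, 2))
(1, 0, R7, (2,))
(2, 0, R1, (0, 3))
(2, 0, R4, (0, 2))
(3, 0, R2, (0, 1))
(3, 0, R2, (2, 3))
(3, 0, R4, (0, 2))
(3, 0, R4, (0, 3))
(4, 0, R2, (0, 2))
(4, 0, R3, (2, 3))
(4, 0, R7, (2,))
(4, 0, R7, (3,))
(4, 1, R3, (2, 3))
(4, 2, R3, (2, 3))
(4, 3, R3, (2, 3))
(5, 0, R3, (2, 3))
(5, 0, R4, (0, 2))
(5, 1, R3, (2, 3))
(5, 2, R3, (2, 3))
(5, 3, R3, (2, 3))
(6, 0, R1, (0, 3))
(6, 0, R4, (0, 2))
(7, 0, R1, (0, 3))
(7, 0, R3, (2, 3))
(7, 0, R8, (0, 3))
(7, 1, R3, (2, 3))
(7, 2, R3, (2, 3))
(7, 3, R3, (2, 3))
(8, 0, R1, (1, 2))
(8, 0, R2, (0, 1))
(8, 0, R2, (0, 2))
(8, 0, R3, (2, 3))
(8, 1, R3, (2, 3))
(8, 2, R3, (2, 3))
(8, 3, R3, (2, 3))
(8, 3, R6, (0, 3))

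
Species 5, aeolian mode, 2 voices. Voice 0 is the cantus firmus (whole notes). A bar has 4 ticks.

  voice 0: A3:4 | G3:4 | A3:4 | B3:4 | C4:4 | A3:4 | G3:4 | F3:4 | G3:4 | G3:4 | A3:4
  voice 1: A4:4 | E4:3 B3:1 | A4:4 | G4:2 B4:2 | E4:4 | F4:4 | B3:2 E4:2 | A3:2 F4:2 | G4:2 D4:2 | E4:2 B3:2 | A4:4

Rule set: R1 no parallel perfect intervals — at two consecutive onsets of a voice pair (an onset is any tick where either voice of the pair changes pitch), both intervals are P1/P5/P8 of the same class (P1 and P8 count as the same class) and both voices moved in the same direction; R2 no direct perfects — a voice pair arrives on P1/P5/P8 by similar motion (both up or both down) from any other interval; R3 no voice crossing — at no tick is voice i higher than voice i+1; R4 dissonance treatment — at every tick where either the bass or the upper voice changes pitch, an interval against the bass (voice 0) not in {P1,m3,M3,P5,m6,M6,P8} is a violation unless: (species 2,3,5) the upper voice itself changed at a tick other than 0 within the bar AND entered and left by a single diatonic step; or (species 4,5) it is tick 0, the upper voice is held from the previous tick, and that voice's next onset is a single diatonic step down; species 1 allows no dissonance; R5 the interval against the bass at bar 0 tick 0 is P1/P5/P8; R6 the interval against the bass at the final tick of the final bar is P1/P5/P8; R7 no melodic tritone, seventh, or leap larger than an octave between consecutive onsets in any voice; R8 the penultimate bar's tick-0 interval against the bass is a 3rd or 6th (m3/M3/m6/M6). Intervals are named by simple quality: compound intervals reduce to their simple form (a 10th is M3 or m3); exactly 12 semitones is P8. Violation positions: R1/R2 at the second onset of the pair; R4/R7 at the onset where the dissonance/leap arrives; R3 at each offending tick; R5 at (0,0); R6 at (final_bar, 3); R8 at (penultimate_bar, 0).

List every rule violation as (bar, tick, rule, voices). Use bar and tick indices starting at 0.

bar 0: v0=A3 v1=A4 downbeat P8
bar 1: v0=G3 v1=E4 downbeat M6
bar 2: v0=A3 v1=A4 downbeat P8
bar 3: v0=B3 v1=G4 downbeat m6
bar 4: v0=C4 v1=E4 downbeat M3
bar 5: v0=A3 v1=F4 downbeat m6
bar 6: v0=G3 v1=B3 downbeat M3
bar 7: v0=F3 v1=A3 downbeat M3
bar 8: v0=G3 v1=G4 downbeat P8
bar 9: v0=G3 v1=E4 downbeat M6
bar 10: v0=A3 v1=A4 downbeat P8
  -> R2 @ bar 2 tick 0 v(0, 1): G3/B3 M3 -> A3/A4 P8 similar
  -> R7 @ bar 2 tick 0 v(1,): B3->A4 leap 10st
  -> R7 @ bar 6 tick 0 v(1,): F4->B3 leap 6st
  -> R1 @ bar 8 tick 0 v(0, 1): F3/F4 P8 -> G3/G4 P8 similar
  -> R2 @ bar 10 tick 0 v(0, 1): G3/B3 M3 -> A3/A4 P8 similar
  -> R7 @ bar 10 tick 0 v(1,): B3->A4 leap 10st

(2, 0, R2, (0, 1))
(2, 0, R7, (1,))
(6, 0, R7, (1,))
(8, 0, R1, (0, 1))
(10, 0, R2, (0, 1))
(10, 0, R7, (1,))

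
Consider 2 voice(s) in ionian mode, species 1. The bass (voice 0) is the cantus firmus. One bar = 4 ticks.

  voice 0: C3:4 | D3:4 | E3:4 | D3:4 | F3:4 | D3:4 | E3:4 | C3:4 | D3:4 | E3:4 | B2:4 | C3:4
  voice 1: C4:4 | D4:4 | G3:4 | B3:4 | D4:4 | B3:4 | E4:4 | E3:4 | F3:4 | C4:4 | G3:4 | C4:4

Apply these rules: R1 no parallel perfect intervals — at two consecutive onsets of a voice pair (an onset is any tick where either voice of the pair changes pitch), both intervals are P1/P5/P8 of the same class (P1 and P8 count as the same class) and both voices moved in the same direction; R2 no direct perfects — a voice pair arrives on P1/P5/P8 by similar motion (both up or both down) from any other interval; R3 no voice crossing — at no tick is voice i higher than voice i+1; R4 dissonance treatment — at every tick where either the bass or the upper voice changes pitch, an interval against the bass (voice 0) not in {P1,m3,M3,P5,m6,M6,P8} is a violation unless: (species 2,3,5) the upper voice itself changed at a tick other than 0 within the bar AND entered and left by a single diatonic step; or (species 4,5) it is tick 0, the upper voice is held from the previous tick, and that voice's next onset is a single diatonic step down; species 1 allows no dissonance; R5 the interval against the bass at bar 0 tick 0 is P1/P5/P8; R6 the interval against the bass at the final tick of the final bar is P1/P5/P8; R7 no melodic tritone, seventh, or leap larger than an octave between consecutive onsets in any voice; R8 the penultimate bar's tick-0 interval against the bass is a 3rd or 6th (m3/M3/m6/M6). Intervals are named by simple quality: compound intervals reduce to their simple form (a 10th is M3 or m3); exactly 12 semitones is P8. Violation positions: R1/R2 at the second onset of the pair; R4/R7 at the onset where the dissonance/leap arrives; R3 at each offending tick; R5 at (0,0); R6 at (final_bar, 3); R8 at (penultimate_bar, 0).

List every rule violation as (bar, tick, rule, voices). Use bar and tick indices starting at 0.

(1, 0, R1, (0, 1))
(6, 0, R2, (0, 1))
(11, 0, R2, (0, 1))

bar 0: v0=C3 v1=C4 downbeat P8
bar 1: v0=D3 v1=D4 downbeat P8
bar 2: v0=E3 v1=G3 downbeat m3
bar 3: v0=D3 v1=B3 downbeat M6
bar 4: v0=F3 v1=D4 downbeat M6
bar 5: v0=D3 v1=B3 downbeat M6
bar 6: v0=E3 v1=E4 downbeat P8
bar 7: v0=C3 v1=E3 downbeat M3
bar 8: v0=D3 v1=F3 downbeat m3
bar 9: v0=E3 v1=C4 downbeat m6
bar 10: v0=B2 v1=G3 downbeat m6
bar 11: v0=C3 v1=C4 downbeat P8
  -> R1 @ bar 1 tick 0 v(0, 1): C3/C4 P8 -> D3/D4 P8 similar
  -> R2 @ bar 6 tick 0 v(0, 1): D3/B3 M6 -> E3/E4 P8 similar
  -> R2 @ bar 11 tick 0 v(0, 1): B2/G3 m6 -> C3/C4 P8 similar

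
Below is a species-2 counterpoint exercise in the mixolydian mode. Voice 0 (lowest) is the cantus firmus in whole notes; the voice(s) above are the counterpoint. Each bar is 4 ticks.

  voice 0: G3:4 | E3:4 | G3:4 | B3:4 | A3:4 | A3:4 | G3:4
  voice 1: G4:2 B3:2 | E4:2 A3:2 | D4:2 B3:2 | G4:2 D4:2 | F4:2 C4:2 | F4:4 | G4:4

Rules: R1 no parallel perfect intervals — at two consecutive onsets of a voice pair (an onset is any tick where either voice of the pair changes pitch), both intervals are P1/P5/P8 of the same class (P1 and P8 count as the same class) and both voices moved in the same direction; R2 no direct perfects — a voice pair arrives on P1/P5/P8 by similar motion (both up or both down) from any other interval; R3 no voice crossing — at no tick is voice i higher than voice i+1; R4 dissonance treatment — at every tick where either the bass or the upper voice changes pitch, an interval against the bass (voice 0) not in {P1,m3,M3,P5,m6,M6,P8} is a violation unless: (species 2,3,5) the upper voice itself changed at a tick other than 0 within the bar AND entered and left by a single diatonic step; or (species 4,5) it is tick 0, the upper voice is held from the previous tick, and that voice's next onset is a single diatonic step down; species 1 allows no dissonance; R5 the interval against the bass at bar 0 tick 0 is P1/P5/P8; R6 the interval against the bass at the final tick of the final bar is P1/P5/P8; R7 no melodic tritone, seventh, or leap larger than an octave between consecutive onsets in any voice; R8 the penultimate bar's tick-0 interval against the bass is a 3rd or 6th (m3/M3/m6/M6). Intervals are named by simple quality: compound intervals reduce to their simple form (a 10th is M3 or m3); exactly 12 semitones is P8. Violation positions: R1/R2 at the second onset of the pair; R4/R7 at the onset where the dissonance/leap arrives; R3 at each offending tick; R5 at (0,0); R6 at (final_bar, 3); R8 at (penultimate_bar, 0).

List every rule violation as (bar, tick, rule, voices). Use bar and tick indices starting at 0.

bar 0: v0=G3 v1=G4 downbeat P8
bar 1: v0=E3 v1=E4 downbeat P8
bar 2: v0=G3 v1=D4 downbeat P5
bar 3: v0=B3 v1=G4 downbeat m6
bar 4: v0=A3 v1=F4 downbeat m6
bar 5: v0=A3 v1=F4 downbeat m6
bar 6: v0=G3 v1=G4 downbeat P8
  -> R4 @ bar 1 tick 2 v(0, 1): E3/A3 P4 untreated
  -> R2 @ bar 2 tick 0 v(0, 1): E3/A3 P4 -> G3/D4 P5 similar

(1, 2, R4, (0, 1))
(2, 0, R2, (0, 1))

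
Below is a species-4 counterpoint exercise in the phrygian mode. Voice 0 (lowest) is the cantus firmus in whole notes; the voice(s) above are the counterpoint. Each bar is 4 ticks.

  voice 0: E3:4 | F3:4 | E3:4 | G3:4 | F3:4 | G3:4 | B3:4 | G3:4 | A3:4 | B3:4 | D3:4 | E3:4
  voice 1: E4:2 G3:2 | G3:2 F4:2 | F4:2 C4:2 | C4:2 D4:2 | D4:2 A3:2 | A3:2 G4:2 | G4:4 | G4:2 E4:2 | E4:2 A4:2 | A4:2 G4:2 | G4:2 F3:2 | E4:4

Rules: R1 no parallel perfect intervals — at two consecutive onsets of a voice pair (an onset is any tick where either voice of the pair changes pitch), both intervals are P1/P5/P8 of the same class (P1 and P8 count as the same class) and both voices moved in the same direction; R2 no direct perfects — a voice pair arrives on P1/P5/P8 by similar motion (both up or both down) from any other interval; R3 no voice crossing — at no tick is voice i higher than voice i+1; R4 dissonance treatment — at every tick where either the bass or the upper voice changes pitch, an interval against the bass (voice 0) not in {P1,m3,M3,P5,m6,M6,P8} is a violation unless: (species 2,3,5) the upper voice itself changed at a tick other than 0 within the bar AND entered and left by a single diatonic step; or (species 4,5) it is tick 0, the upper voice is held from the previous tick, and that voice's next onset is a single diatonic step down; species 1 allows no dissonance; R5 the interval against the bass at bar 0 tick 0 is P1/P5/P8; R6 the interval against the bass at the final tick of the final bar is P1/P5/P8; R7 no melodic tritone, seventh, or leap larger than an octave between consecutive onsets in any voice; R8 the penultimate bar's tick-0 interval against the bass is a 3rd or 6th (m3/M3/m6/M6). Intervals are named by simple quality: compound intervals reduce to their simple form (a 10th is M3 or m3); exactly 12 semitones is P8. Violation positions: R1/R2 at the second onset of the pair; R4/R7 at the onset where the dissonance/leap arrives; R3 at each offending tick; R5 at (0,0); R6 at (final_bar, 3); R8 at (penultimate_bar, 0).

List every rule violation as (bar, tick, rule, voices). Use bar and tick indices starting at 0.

bar 0: v0=E3 v1=E4 downbeat P8
bar 1: v0=F3 v1=G3 downbeat M2
bar 2: v0=E3 v1=F4 downbeat m2
bar 3: v0=G3 v1=C4 downbeat P4
bar 4: v0=F3 v1=D4 downbeat M6
bar 5: v0=G3 v1=A3 downbeat M2
bar 6: v0=B3 v1=G4 downbeat m6
bar 7: v0=G3 v1=G4 downbeat P8
bar 8: v0=A3 v1=E4 downbeat P5
bar 9: v0=B3 v1=A4 downbeat m7
bar 10: v0=D3 v1=G4 downbeat P4
bar 11: v0=E3 v1=E4 downbeat P8
  -> R4 @ bar 1 tick 0 v(0, 1): F3/G3 M2 untreated
  -> R7 @ bar 1 tick 2 v(1,): G3->F4 leap 10st
  -> R4 @ bar 2 tick 0 v(0, 1): E3/F4 m2 untreated
  -> R4 @ bar 3 tick 0 v(0, 1): G3/C4 P4 untreated
  -> R4 @ bar 5 tick 0 v(0, 1): G3/A3 M2 untreated
  -> R7 @ bar 5 tick 2 v(1,): A3->G4 leap 10st
  -> R4 @ bar 10 tick 0 v(0, 1): D3/G4 P4 untreated
  -> R8 @ bar 10 tick 0 v(0, 1): penult P4 not 3rd/6th
  -> R7 @ bar 10 tick 2 v(1,): G4->F3 leap 14st
  -> R2 @ bar 11 tick 0 v(0, 1): D3/F3 m3 -> E3/E4 P8 similar
  -> R7 @ bar 11 tick 0 v(1,): F3->E4 leap 11st

(1, 0, R4, (0, 1))
(1, 2, R7, (1,))
(2, 0, R4, (0, 1))
(3, 0, R4, (0, 1))
(5, 0, R4, (0, 1))
(5, 2, R7, (1,))
(10, 0, R4, (0, 1))
(10, 0, R8, (0, 1))
(10, 2, R7, (1,))
(11, 0, R2, (0, 1))
(11, 0, R7, (1,))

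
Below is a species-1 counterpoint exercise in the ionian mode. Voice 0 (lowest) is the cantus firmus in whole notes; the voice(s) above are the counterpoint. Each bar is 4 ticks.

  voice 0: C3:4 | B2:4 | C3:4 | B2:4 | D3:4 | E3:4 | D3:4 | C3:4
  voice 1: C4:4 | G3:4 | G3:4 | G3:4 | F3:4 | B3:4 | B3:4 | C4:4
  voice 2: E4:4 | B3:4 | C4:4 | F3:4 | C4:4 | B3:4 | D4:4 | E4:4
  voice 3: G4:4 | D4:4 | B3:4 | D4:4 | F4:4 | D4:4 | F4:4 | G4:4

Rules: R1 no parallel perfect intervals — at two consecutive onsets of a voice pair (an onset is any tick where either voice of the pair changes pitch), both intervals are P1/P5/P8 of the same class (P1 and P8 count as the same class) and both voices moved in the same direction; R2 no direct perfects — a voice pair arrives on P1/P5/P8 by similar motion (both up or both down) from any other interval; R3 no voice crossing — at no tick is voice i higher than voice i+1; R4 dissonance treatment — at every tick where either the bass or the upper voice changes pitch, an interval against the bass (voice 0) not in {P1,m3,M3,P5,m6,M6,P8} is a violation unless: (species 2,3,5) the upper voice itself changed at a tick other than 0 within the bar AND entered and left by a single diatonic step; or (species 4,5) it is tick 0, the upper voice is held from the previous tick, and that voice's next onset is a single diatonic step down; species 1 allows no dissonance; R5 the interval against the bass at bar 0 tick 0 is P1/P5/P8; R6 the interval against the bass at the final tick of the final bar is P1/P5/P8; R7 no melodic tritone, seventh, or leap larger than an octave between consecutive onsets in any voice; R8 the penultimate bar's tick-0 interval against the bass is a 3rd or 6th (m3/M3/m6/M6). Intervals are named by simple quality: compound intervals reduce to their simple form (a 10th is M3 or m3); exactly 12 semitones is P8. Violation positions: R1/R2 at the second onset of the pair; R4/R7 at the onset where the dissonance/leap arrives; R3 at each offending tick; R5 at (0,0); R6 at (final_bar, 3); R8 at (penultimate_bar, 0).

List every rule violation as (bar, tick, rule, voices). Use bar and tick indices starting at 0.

(0, 0, R5, (0, 2))
(1, 0, R1, (1, 3))
(1, 0, R2, (0, 2))
(2, 0, R1, (0, 2))
(2, 0, R3, (2, 3))
(2, 0, R4, (0, 3))
(2, 1, R3, (2, 3))
(2, 2, R3, (2, 3))
(2, 3, R3, (2, 3))
(3, 0, R3, (1, 2))
(3, 0, R4, (0, 2))
(3, 1, R3, (1, 2))
(3, 2, R3, (1, 2))
(3, 3, R3, (1, 2))
(4, 0, R4, (0, 2))
(5, 0, R2, (0, 1))
(5, 0, R4, (0, 3))
(5, 0, R7, (1,))
(6, 0, R8, (0, 2))
(7, 0, R2, (1, 3))
(7, 3, R6, (0, 2))

bar 0: v0=C3 v1=C4 v2=E4 v3=G4 downbeat P5
bar 1: v0=B2 v1=G3 v2=B3 v3=D4 downbeat m3
bar 2: v0=C3 v1=G3 v2=C4 v3=B3 downbeat M7
bar 3: v0=B2 v1=G3 v2=F3 v3=D4 downbeat m3
bar 4: v0=D3 v1=F3 v2=C4 v3=F4 downbeat m3
bar 5: v0=E3 v1=B3 v2=B3 v3=D4 downbeat m7
bar 6: v0=D3 v1=B3 v2=D4 v3=F4 downbeat m3
bar 7: v0=C3 v1=C4 v2=E4 v3=G4 downbeat P5
  -> R5 @ bar 0 tick 0 v(0, 2): opens on M3
  -> R1 @ bar 1 tick 0 v(1, 3): C4/G4 P5 -> G3/D4 P5 similar
  -> R2 @ bar 1 tick 0 v(0, 2): C3/E4 M3 -> B2/B3 P8 similar
  -> R1 @ bar 2 tick 0 v(0, 2): B2/B3 P8 -> C3/C4 P8 similar
  -> R3 @ bar 2 tick 0 v(2, 3): C4 above B3
  -> R4 @ bar 2 tick 0 v(0, 3): C3/B3 M7 untreated
  -> R3 @ bar 2 tick 1 v(2, 3): C4 above B3
  -> R3 @ bar 2 tick 2 v(2, 3): C4 above B3
  -> R3 @ bar 2 tick 3 v(2, 3): C4 above B3
  -> R3 @ bar 3 tick 0 v(1, 2): G3 above F3
  -> R4 @ bar 3 tick 0 v(0, 2): B2/F3 TT untreated
  -> R3 @ bar 3 tick 1 v(1, 2): G3 above F3
  -> R3 @ bar 3 tick 2 v(1, 2): G3 above F3
  -> R3 @ bar 3 tick 3 v(1, 2): G3 above F3
  -> R4 @ bar 4 tick 0 v(0, 2): D3/C4 m7 untreated
  -> R2 @ bar 5 tick 0 v(0, 1): D3/F3 m3 -> E3/B3 P5 similar
  -> R4 @ bar 5 tick 0 v(0, 3): E3/D4 m7 untreated
  -> R7 @ bar 5 tick 0 v(1,): F3->B3 leap 6st
  -> R8 @ bar 6 tick 0 v(0, 2): penult P8 not 3rd/6th
  -> R2 @ bar 7 tick 0 v(1, 3): B3/F4 TT -> C4/G4 P5 similar
  -> R6 @ bar 7 tick 3 v(0, 2): closes on M3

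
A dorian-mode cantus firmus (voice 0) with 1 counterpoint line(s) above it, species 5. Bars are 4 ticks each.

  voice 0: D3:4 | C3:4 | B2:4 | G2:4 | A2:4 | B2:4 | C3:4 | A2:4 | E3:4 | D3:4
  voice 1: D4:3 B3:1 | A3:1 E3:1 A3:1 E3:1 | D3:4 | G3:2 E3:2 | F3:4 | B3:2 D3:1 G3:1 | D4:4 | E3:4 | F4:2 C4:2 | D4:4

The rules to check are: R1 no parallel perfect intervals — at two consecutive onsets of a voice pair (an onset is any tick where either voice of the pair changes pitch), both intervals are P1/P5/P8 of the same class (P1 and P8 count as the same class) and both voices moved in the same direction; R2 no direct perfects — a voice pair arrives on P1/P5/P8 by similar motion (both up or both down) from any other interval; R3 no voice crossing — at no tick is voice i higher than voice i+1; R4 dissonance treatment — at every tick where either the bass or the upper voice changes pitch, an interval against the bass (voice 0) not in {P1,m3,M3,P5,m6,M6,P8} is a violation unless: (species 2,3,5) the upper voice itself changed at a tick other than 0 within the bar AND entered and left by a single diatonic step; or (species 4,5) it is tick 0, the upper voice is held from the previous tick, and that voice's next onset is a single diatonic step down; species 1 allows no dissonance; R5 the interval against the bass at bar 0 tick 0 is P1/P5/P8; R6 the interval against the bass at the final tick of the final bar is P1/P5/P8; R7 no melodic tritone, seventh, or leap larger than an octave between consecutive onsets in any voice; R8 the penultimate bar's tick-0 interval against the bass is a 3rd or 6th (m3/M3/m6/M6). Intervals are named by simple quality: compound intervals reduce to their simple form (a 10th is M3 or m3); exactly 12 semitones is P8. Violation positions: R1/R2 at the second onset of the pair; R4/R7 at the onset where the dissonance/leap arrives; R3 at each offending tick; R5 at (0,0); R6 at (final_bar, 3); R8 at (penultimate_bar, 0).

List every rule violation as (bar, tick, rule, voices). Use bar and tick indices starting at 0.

bar 0: v0=D3 v1=D4 downbeat P8
bar 1: v0=C3 v1=A3 downbeat M6
bar 2: v0=B2 v1=D3 downbeat m3
bar 3: v0=G2 v1=G3 downbeat P8
bar 4: v0=A2 v1=F3 downbeat m6
bar 5: v0=B2 v1=B3 downbeat P8
bar 6: v0=C3 v1=D4 downbeat M2
bar 7: v0=A2 v1=E3 downbeat P5
bar 8: v0=E3 v1=F4 downbeat m2
bar 9: v0=D3 v1=D4 downbeat P8
  -> R2 @ bar 5 tick 0 v(0, 1): A2/F3 m6 -> B2/B3 P8 similar
  -> R7 @ bar 5 tick 0 v(1,): F3->B3 leap 6st
  -> R4 @ bar 6 tick 0 v(0, 1): C3/D4 M2 untreated
  -> R2 @ bar 7 tick 0 v(0, 1): C3/D4 M2 -> A2/E3 P5 similar
  -> R7 @ bar 7 tick 0 v(1,): D4->E3 leap 10st
  -> R4 @ bar 8 tick 0 v(0, 1): E3/F4 m2 untreated
  -> R7 @ bar 8 tick 0 v(1,): E3->F4 leap 13st
  -> R8 @ bar 8 tick 0 v(0, 1): penult m2 not 3rd/6th

(5, 0, R2, (0, 1))
(5, 0, R7, (1,))
(6, 0, R4, (0, 1))
(7, 0, R2, (0, 1))
(7, 0, R7, (1,))
(8, 0, R4, (0, 1))
(8, 0, R7, (1,))
(8, 0, R8, (0, 1))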